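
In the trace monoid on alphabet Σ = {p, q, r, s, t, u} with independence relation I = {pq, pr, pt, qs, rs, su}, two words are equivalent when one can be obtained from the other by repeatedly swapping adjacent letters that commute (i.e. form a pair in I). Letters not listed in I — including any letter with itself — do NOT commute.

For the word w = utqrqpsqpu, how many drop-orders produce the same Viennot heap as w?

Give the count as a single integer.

piece 0:u — minimal
piece 1:t rests on {0:u}
piece 2:q rests on {1:t}
piece 3:r rests on {2:q}
piece 4:q rests on {3:r}
piece 5:p rests on {0:u}
piece 6:s rests on {1:t, 5:p}
piece 7:q rests on {4:q}
piece 8:p rests on {6:s}
piece 9:u rests on {7:q, 8:p}
minimal pieces: {0:u}
ways to finish when only these pieces remain (= sum over removing one remaining piece with nothing left below it):
  1 left: {9}→1
  2 left: {7,9}→1  {8,9}→1
  3 left: {4,7,9}→1  {6,8,9}→1  {7,8,9}→2
  4 left: {3,4,7,9}→1  {4,7,8,9}→3  {5,6,8,9}→1  {6,7,8,9}→3
  5 left: {2,3,4,7,9}→1  {3,4,7,8,9}→4  {4,6,7,8,9}→6  {5,6,7,8,9}→4
  6 left: {2,3,4,7,8,9}→5  {3,4,6,7,8,9}→10  {4,5,6,7,8,9}→10
  7 left: {2,3,4,6,7,8,9}→15  {3,4,5,6,7,8,9}→20
  8 left: {1,2,3,4,6,7,8,9}→15  {2,3,4,5,6,7,8,9}→35
  placing 0:u first → 50 extensions

50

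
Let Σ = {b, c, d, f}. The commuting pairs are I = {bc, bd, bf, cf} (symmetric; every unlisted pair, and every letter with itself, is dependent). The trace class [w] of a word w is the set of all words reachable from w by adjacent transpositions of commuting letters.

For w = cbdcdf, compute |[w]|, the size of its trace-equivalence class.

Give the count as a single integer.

piece 0:c — minimal
piece 1:b — minimal
piece 2:d rests on {0:c}
piece 3:c rests on {2:d}
piece 4:d rests on {3:c}
piece 5:f rests on {4:d}
minimal pieces: {0:c, 1:b}
ways to finish when only these pieces remain (= sum over removing one remaining piece with nothing left below it):
  1 left: {1}→1  {5}→1
  2 left: {1,5}→2  {4,5}→1
  3 left: {1,4,5}→3  {3,4,5}→1
  4 left: {1,3,4,5}→4  {2,3,4,5}→1
  placing 0:c first → 5 extensions
  placing 1:b first → 1 extensions
total linear extensions = 6

6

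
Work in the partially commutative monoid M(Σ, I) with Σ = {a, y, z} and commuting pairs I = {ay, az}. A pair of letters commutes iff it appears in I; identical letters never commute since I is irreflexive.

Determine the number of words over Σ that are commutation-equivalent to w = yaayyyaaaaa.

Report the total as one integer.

piece 0:y — minimal
piece 1:a — minimal
piece 2:a rests on {1:a}
piece 3:y rests on {0:y}
piece 4:y rests on {3:y}
piece 5:y rests on {4:y}
piece 6:a rests on {2:a}
piece 7:a rests on {6:a}
piece 8:a rests on {7:a}
piece 9:a rests on {8:a}
piece 10:a rests on {9:a}
minimal pieces: {0:y, 1:a}
ways to finish when only these pieces remain (= sum over removing one remaining piece with nothing left below it):
  1 left: {5}→1  {10}→1
  2 left: {4,5}→1  {5,10}→2  {9,10}→1
  3 left: {3,4,5}→1  {4,5,10}→3  {5,9,10}→3  {8,9,10}→1
  4 left: {0,3,4,5}→1  {3,4,5,10}→4  {4,5,9,10}→6  {5,8,9,10}→4  {7,8,9,10}→1
  5 left: {0,3,4,5,10}→5  {3,4,5,9,10}→10  {4,5,8,9,10}→10  {5,7,8,9,10}→5  {6,7,8,9,10}→1
  6 left: {0,3,4,5,9,10}→15  {2,6,7,8,9,10}→1  {3,4,5,8,9,10}→20  {4,5,7,8,9,10}→15  {5,6,7,8,9,10}→6
  7 left: {0,3,4,5,8,9,10}→35  {1,2,6,7,8,9,10}→1  {2,5,6,7,8,9,10}→7  {3,4,5,7,8,9,10}→35  {4,5,6,7,8,9,10}→21
  8 left: {0,3,4,5,7,8,9,10}→70  {1,2,5,6,7,8,9,10}→8  {2,4,5,6,7,8,9,10}→28  {3,4,5,6,7,8,9,10}→56
  9 left: {0,3,4,5,6,7,8,9,10}→126  {1,2,4,5,6,7,8,9,10}→36  {2,3,4,5,6,7,8,9,10}→84
  placing 0:y first → 120 extensions
  placing 1:a first → 210 extensions
total linear extensions = 330

330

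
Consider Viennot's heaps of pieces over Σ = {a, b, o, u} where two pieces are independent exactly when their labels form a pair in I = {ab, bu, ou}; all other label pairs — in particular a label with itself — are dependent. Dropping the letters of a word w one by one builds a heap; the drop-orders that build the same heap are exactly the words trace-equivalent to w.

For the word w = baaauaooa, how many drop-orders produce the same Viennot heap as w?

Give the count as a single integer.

drop 0:b onto floor
drop 1:a onto floor
drop 2:a onto {1:a}
drop 3:a onto {2:a}
drop 4:u onto {3:a}
drop 5:a onto {4:u}
drop 6:o onto {0:b, 5:a}
drop 7:o onto {6:o}
drop 8:a onto {7:o}
ground layer = {0:b, 1:a}
drop-orders for the pieces not yet dropped (sum over which currently-grounded one goes next):
  1 to go: {8} 1
  2 to go: {7,8} 1
  3 to go: {6,7,8} 1
  4 to go: {0,6,7,8} 1  {5,6,7,8} 1
  5 to go: {0,5,6,7,8} 2  {4,5,6,7,8} 1
  6 to go: {0,4,5,6,7,8} 3  {3,4,5,6,7,8} 1
  7 to go: {0,3,4,5,6,7,8} 4  {2,3,4,5,6,7,8} 1
  if 0:b drops first: 1 orders
  if 1:a drops first: 5 orders
heap linearizations: 6

6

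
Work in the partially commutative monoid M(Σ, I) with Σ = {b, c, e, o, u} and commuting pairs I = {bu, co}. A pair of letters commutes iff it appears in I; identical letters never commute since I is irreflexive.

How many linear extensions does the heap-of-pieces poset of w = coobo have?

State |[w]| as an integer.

3

0(c) covers ∅
1(o) covers ∅
2(o) covers 1:o
3(b) covers 0:c, 2:o
4(o) covers 3:b
floor of heap: 0:c, 1:o
completions by unplaced set U, small U first (add the entries for U minus each lowest piece of U):
  |U|=1: {4}:1
  |U|=2: {3,4}:1
  |U|=3: {0,3,4}:1  {2,3,4}:1
  start at 0(c): 1
  start at 1(o): 2
sum over floor = 3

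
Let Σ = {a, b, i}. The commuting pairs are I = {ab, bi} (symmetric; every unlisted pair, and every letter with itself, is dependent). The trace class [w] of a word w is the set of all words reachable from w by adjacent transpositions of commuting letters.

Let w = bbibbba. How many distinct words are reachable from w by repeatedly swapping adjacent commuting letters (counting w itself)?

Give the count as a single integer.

piece 0:b — minimal
piece 1:b rests on {0:b}
piece 2:i — minimal
piece 3:b rests on {1:b}
piece 4:b rests on {3:b}
piece 5:b rests on {4:b}
piece 6:a rests on {2:i}
minimal pieces: {0:b, 2:i}
ways to finish when only these pieces remain (= sum over removing one remaining piece with nothing left below it):
  1 left: {5}→1  {6}→1
  2 left: {2,6}→1  {4,5}→1  {5,6}→2
  3 left: {2,5,6}→3  {3,4,5}→1  {4,5,6}→3
  4 left: {1,3,4,5}→1  {2,4,5,6}→6  {3,4,5,6}→4
  5 left: {0,1,3,4,5}→1  {1,3,4,5,6}→5  {2,3,4,5,6}→10
  placing 0:b first → 15 extensions
  placing 2:i first → 6 extensions
total linear extensions = 21

21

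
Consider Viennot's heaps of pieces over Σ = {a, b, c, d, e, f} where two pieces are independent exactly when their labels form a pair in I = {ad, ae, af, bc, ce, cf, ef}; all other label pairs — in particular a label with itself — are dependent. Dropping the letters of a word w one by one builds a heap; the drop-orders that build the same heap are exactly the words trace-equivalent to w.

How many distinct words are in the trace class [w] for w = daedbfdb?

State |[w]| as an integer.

4

0(d) covers ∅
1(a) covers ∅
2(e) covers 0:d
3(d) covers 2:e
4(b) covers 1:a, 3:d
5(f) covers 4:b
6(d) covers 5:f
7(b) covers 6:d
floor of heap: 0:d, 1:a
completions by unplaced set U, small U first (add the entries for U minus each lowest piece of U):
  |U|=1: {7}:1
  |U|=2: {6,7}:1
  |U|=3: {5,6,7}:1
  |U|=4: {4,5,6,7}:1
  |U|=5: {1,4,5,6,7}:1  {3,4,5,6,7}:1
  |U|=6: {1,3,4,5,6,7}:2  {2,3,4,5,6,7}:1
  start at 0(d): 3
  start at 1(a): 1
sum over floor = 4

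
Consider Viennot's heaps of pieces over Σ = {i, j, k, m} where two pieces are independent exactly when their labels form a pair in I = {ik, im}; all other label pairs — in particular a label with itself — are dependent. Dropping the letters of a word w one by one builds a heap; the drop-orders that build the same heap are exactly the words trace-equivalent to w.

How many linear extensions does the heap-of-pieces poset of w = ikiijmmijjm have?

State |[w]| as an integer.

0(i) covers ∅
1(k) covers ∅
2(i) covers 0:i
3(i) covers 2:i
4(j) covers 1:k, 3:i
5(m) covers 4:j
6(m) covers 5:m
7(i) covers 4:j
8(j) covers 6:m, 7:i
9(j) covers 8:j
10(m) covers 9:j
floor of heap: 0:i, 1:k
completions by unplaced set U, small U first (add the entries for U minus each lowest piece of U):
  |U|=1: {10}:1
  |U|=2: {9,10}:1
  |U|=3: {8,9,10}:1
  |U|=4: {6,8,9,10}:1  {7,8,9,10}:1
  |U|=5: {5,6,8,9,10}:1  {6,7,8,9,10}:2
  |U|=6: {5,6,7,8,9,10}:3
  |U|=7: {4,5,6,7,8,9,10}:3
  |U|=8: {1,4,5,6,7,8,9,10}:3  {3,4,5,6,7,8,9,10}:3
  |U|=9: {1,3,4,5,6,7,8,9,10}:6  {2,3,4,5,6,7,8,9,10}:3
  start at 0(i): 9
  start at 1(k): 3
sum over floor = 12

12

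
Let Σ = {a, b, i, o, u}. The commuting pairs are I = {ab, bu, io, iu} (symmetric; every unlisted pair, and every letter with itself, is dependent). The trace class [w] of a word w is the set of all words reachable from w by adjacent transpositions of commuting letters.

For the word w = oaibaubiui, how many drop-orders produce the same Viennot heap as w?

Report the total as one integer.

#0=o has no predecessor
#1=a depends on [0:o]
#2=i depends on [1:a]
#3=b depends on [2:i]
#4=a depends on [2:i]
#5=u depends on [4:a]
#6=b depends on [3:b]
#7=i depends on [4:a, 6:b]
#8=u depends on [5:u]
#9=i depends on [7:i]
sources: [0:o]
N(rest) = Σ N(rest − s) over sources s of rest; N(one piece) = 1:
  size 1 → [8]=1  [9]=1
  size 2 → [5,8]=1  [7,9]=1  [8,9]=2
  size 3 → [5,8,9]=3  [6,7,9]=1  [7,8,9]=3
  size 4 → [3,6,7,9]=1  [5,7,8,9]=6  [6,7,8,9]=4
  size 5 → [3,6,7,8,9]=5  [4,5,7,8,9]=6  [5,6,7,8,9]=10
  size 6 → [3,5,6,7,8,9]=15  [4,5,6,7,8,9]=16
  size 7 → [3,4,5,6,7,8,9]=31
  size 8 → [2,3,4,5,6,7,8,9]=31
  first=0(o) contributes 31

31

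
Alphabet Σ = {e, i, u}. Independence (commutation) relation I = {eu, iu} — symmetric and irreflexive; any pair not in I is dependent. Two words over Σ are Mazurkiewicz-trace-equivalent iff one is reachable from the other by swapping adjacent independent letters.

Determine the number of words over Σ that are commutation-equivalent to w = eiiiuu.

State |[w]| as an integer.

15

piece 0:e — minimal
piece 1:i rests on {0:e}
piece 2:i rests on {1:i}
piece 3:i rests on {2:i}
piece 4:u — minimal
piece 5:u rests on {4:u}
minimal pieces: {0:e, 4:u}
ways to finish when only these pieces remain (= sum over removing one remaining piece with nothing left below it):
  1 left: {3}→1  {5}→1
  2 left: {2,3}→1  {3,5}→2  {4,5}→1
  3 left: {1,2,3}→1  {2,3,5}→3  {3,4,5}→3
  4 left: {0,1,2,3}→1  {1,2,3,5}→4  {2,3,4,5}→6
  placing 0:e first → 10 extensions
  placing 4:u first → 5 extensions
total linear extensions = 15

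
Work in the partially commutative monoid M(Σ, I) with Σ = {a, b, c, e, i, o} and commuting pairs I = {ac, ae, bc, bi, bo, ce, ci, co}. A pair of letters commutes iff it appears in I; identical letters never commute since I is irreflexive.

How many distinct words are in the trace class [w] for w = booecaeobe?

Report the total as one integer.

180

#0=b has no predecessor
#1=o has no predecessor
#2=o depends on [1:o]
#3=e depends on [0:b, 2:o]
#4=c has no predecessor
#5=a depends on [0:b, 2:o]
#6=e depends on [3:e]
#7=o depends on [5:a, 6:e]
#8=b depends on [5:a, 6:e]
#9=e depends on [7:o, 8:b]
sources: [0:b, 1:o, 4:c]
N(rest) = Σ N(rest − s) over sources s of rest; N(one piece) = 1:
  size 1 → [4]=1  [9]=1
  size 2 → [4,9]=2  [7,9]=1  [8,9]=1
  size 3 → [4,7,9]=3  [4,8,9]=3  [7,8,9]=2
  size 4 → [4,7,8,9]=8  [5,7,8,9]=2  [6,7,8,9]=2
  size 5 → [3,6,7,8,9]=2  [4,5,7,8,9]=10  [4,6,7,8,9]=10  [5,6,7,8,9]=4
  size 6 → [3,4,6,7,8,9]=12  [3,5,6,7,8,9]=6  [4,5,6,7,8,9]=24
  size 7 → [0,3,5,6,7,8,9]=6  [2,3,5,6,7,8,9]=6  [3,4,5,6,7,8,9]=42
  size 8 → [0,2,3,5,6,7,8,9]=12  [0,3,4,5,6,7,8,9]=48  [1,2,3,5,6,7,8,9]=6  [2,3,4,5,6,7,8,9]=48
  first=0(b) contributes 54
  first=1(o) contributes 108
  first=4(c) contributes 18
|[w]| = 180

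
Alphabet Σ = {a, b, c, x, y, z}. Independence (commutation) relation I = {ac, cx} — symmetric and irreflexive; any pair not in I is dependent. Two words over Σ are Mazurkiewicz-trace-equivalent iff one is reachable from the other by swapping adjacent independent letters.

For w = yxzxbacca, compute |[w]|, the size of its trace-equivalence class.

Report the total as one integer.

6

#0=y has no predecessor
#1=x depends on [0:y]
#2=z depends on [1:x]
#3=x depends on [2:z]
#4=b depends on [3:x]
#5=a depends on [4:b]
#6=c depends on [4:b]
#7=c depends on [6:c]
#8=a depends on [5:a]
sources: [0:y]
N(rest) = Σ N(rest − s) over sources s of rest; N(one piece) = 1:
  size 1 → [7]=1  [8]=1
  size 2 → [5,8]=1  [6,7]=1  [7,8]=2
  size 3 → [5,7,8]=3  [6,7,8]=3
  size 4 → [5,6,7,8]=6
  size 5 → [4,5,6,7,8]=6
  size 6 → [3,4,5,6,7,8]=6
  size 7 → [2,3,4,5,6,7,8]=6
  first=0(y) contributes 6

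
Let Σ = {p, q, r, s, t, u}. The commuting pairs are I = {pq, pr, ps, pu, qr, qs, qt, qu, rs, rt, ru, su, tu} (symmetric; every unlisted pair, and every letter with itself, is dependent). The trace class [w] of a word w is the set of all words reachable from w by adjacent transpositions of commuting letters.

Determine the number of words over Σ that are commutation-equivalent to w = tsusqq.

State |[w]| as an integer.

#0=t has no predecessor
#1=s depends on [0:t]
#2=u has no predecessor
#3=s depends on [1:s]
#4=q has no predecessor
#5=q depends on [4:q]
sources: [0:t, 2:u, 4:q]
N(rest) = Σ N(rest − s) over sources s of rest; N(one piece) = 1:
  size 1 → [2]=1  [3]=1  [5]=1
  size 2 → [1,3]=1  [2,3]=2  [2,5]=2  [3,5]=2  [4,5]=1
  size 3 → [0,1,3]=1  [1,2,3]=3  [1,3,5]=3  [2,3,5]=6  [2,4,5]=3  [3,4,5]=3
  size 4 → [0,1,2,3]=4  [0,1,3,5]=4  [1,2,3,5]=12  [1,3,4,5]=6  [2,3,4,5]=12
  first=0(t) contributes 30
  first=2(u) contributes 10
  first=4(q) contributes 20
|[w]| = 60

60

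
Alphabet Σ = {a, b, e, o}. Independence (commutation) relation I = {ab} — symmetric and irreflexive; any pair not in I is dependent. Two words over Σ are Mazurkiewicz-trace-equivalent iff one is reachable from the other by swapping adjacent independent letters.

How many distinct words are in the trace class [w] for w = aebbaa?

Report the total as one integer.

0(a) covers ∅
1(e) covers 0:a
2(b) covers 1:e
3(b) covers 2:b
4(a) covers 1:e
5(a) covers 4:a
floor of heap: 0:a
completions by unplaced set U, small U first (add the entries for U minus each lowest piece of U):
  |U|=1: {3}:1  {5}:1
  |U|=2: {2,3}:1  {3,5}:2  {4,5}:1
  |U|=3: {2,3,5}:3  {3,4,5}:3
  |U|=4: {2,3,4,5}:6
  start at 0(a): 6

6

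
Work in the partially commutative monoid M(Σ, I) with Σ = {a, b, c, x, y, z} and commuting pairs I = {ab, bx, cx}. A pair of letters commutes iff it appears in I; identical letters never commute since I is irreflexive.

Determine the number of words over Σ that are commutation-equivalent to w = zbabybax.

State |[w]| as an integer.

piece 0:z — minimal
piece 1:b rests on {0:z}
piece 2:a rests on {0:z}
piece 3:b rests on {1:b}
piece 4:y rests on {2:a, 3:b}
piece 5:b rests on {4:y}
piece 6:a rests on {4:y}
piece 7:x rests on {6:a}
minimal pieces: {0:z}
ways to finish when only these pieces remain (= sum over removing one remaining piece with nothing left below it):
  1 left: {5}→1  {7}→1
  2 left: {5,7}→2  {6,7}→1
  3 left: {5,6,7}→3
  4 left: {4,5,6,7}→3
  5 left: {2,4,5,6,7}→3  {3,4,5,6,7}→3
  6 left: {1,3,4,5,6,7}→3  {2,3,4,5,6,7}→6
  placing 0:z first → 9 extensions

9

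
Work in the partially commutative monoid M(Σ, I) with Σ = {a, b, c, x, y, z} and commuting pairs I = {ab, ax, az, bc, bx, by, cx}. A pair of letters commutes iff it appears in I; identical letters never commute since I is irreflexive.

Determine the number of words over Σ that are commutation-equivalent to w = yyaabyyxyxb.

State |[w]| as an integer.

55

drop 0:y onto floor
drop 1:y onto {0:y}
drop 2:a onto {1:y}
drop 3:a onto {2:a}
drop 4:b onto floor
drop 5:y onto {3:a}
drop 6:y onto {5:y}
drop 7:x onto {6:y}
drop 8:y onto {7:x}
drop 9:x onto {8:y}
drop 10:b onto {4:b}
ground layer = {0:y, 4:b}
drop-orders for the pieces not yet dropped (sum over which currently-grounded one goes next):
  1 to go: {9} 1  {10} 1
  2 to go: {4,10} 1  {8,9} 1  {9,10} 2
  3 to go: {4,9,10} 3  {7,8,9} 1  {8,9,10} 3
  4 to go: {4,8,9,10} 6  {6,7,8,9} 1  {7,8,9,10} 4
  5 to go: {4,7,8,9,10} 10  {5,6,7,8,9} 1  {6,7,8,9,10} 5
  6 to go: {3,5,6,7,8,9} 1  {4,6,7,8,9,10} 15  {5,6,7,8,9,10} 6
  7 to go: {2,3,5,6,7,8,9} 1  {3,5,6,7,8,9,10} 7  {4,5,6,7,8,9,10} 21
  8 to go: {1,2,3,5,6,7,8,9} 1  {2,3,5,6,7,8,9,10} 8  {3,4,5,6,7,8,9,10} 28
  9 to go: {0,1,2,3,5,6,7,8,9} 1  {1,2,3,5,6,7,8,9,10} 9  {2,3,4,5,6,7,8,9,10} 36
  if 0:y drops first: 45 orders
  if 4:b drops first: 10 orders
heap linearizations: 55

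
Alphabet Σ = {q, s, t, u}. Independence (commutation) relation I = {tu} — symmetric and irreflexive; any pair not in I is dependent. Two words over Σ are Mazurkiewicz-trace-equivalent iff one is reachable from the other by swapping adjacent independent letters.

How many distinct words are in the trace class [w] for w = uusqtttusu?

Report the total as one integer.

#0=u has no predecessor
#1=u depends on [0:u]
#2=s depends on [1:u]
#3=q depends on [2:s]
#4=t depends on [3:q]
#5=t depends on [4:t]
#6=t depends on [5:t]
#7=u depends on [3:q]
#8=s depends on [6:t, 7:u]
#9=u depends on [8:s]
sources: [0:u]
N(rest) = Σ N(rest − s) over sources s of rest; N(one piece) = 1:
  size 1 → [9]=1
  size 2 → [8,9]=1
  size 3 → [6,8,9]=1  [7,8,9]=1
  size 4 → [5,6,8,9]=1  [6,7,8,9]=2
  size 5 → [4,5,6,8,9]=1  [5,6,7,8,9]=3
  size 6 → [4,5,6,7,8,9]=4
  size 7 → [3,4,5,6,7,8,9]=4
  size 8 → [2,3,4,5,6,7,8,9]=4
  first=0(u) contributes 4

4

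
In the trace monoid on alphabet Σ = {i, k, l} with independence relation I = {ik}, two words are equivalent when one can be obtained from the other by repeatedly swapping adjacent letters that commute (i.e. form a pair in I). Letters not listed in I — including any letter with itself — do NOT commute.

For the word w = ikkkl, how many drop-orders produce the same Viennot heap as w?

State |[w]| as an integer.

4

drop 0:i onto floor
drop 1:k onto floor
drop 2:k onto {1:k}
drop 3:k onto {2:k}
drop 4:l onto {0:i, 3:k}
ground layer = {0:i, 1:k}
drop-orders for the pieces not yet dropped (sum over which currently-grounded one goes next):
  1 to go: {4} 1
  2 to go: {0,4} 1  {3,4} 1
  3 to go: {0,3,4} 2  {2,3,4} 1
  if 0:i drops first: 1 orders
  if 1:k drops first: 3 orders
heap linearizations: 4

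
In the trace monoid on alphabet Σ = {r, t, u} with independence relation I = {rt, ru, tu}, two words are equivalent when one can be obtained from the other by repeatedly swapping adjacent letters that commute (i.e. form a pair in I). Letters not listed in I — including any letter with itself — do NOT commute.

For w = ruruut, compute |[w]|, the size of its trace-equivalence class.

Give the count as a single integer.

60

#0=r has no predecessor
#1=u has no predecessor
#2=r depends on [0:r]
#3=u depends on [1:u]
#4=u depends on [3:u]
#5=t has no predecessor
sources: [0:r, 1:u, 5:t]
N(rest) = Σ N(rest − s) over sources s of rest; N(one piece) = 1:
  size 1 → [2]=1  [4]=1  [5]=1
  size 2 → [0,2]=1  [2,4]=2  [2,5]=2  [3,4]=1  [4,5]=2
  size 3 → [0,2,4]=3  [0,2,5]=3  [1,3,4]=1  [2,3,4]=3  [2,4,5]=6  [3,4,5]=3
  size 4 → [0,2,3,4]=6  [0,2,4,5]=12  [1,2,3,4]=4  [1,3,4,5]=4  [2,3,4,5]=12
  first=0(r) contributes 20
  first=1(u) contributes 30
  first=5(t) contributes 10
|[w]| = 60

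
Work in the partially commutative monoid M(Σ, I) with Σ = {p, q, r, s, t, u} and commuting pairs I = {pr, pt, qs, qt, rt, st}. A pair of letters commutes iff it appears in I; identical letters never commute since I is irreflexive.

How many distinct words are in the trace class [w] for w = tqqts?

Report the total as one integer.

piece 0:t — minimal
piece 1:q — minimal
piece 2:q rests on {1:q}
piece 3:t rests on {0:t}
piece 4:s — minimal
minimal pieces: {0:t, 1:q, 4:s}
ways to finish when only these pieces remain (= sum over removing one remaining piece with nothing left below it):
  1 left: {2}→1  {3}→1  {4}→1
  2 left: {0,3}→1  {1,2}→1  {2,3}→2  {2,4}→2  {3,4}→2
  3 left: {0,2,3}→3  {0,3,4}→3  {1,2,3}→3  {1,2,4}→3  {2,3,4}→6
  placing 0:t first → 12 extensions
  placing 1:q first → 12 extensions
  placing 4:s first → 6 extensions
total linear extensions = 30

30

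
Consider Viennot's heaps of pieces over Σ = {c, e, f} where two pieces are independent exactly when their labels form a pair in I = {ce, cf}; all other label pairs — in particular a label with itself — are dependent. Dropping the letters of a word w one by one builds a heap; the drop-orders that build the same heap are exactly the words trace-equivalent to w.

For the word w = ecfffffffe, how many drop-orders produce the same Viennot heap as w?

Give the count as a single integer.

drop 0:e onto floor
drop 1:c onto floor
drop 2:f onto {0:e}
drop 3:f onto {2:f}
drop 4:f onto {3:f}
drop 5:f onto {4:f}
drop 6:f onto {5:f}
drop 7:f onto {6:f}
drop 8:f onto {7:f}
drop 9:e onto {8:f}
ground layer = {0:e, 1:c}
drop-orders for the pieces not yet dropped (sum over which currently-grounded one goes next):
  1 to go: {1} 1  {9} 1
  2 to go: {1,9} 2  {8,9} 1
  3 to go: {1,8,9} 3  {7,8,9} 1
  4 to go: {1,7,8,9} 4  {6,7,8,9} 1
  5 to go: {1,6,7,8,9} 5  {5,6,7,8,9} 1
  6 to go: {1,5,6,7,8,9} 6  {4,5,6,7,8,9} 1
  7 to go: {1,4,5,6,7,8,9} 7  {3,4,5,6,7,8,9} 1
  8 to go: {1,3,4,5,6,7,8,9} 8  {2,3,4,5,6,7,8,9} 1
  if 0:e drops first: 9 orders
  if 1:c drops first: 1 orders
heap linearizations: 10

10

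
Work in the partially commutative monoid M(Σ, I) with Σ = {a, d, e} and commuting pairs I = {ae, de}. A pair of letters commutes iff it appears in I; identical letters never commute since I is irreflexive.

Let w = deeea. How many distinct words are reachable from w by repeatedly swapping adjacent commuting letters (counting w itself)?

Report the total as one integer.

10

#0=d has no predecessor
#1=e has no predecessor
#2=e depends on [1:e]
#3=e depends on [2:e]
#4=a depends on [0:d]
sources: [0:d, 1:e]
N(rest) = Σ N(rest − s) over sources s of rest; N(one piece) = 1:
  size 1 → [3]=1  [4]=1
  size 2 → [0,4]=1  [2,3]=1  [3,4]=2
  size 3 → [0,3,4]=3  [1,2,3]=1  [2,3,4]=3
  first=0(d) contributes 4
  first=1(e) contributes 6
|[w]| = 10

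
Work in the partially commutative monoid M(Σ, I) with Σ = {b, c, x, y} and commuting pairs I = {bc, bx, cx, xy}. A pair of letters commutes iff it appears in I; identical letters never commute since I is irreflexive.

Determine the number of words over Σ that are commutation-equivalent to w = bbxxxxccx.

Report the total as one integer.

piece 0:b — minimal
piece 1:b rests on {0:b}
piece 2:x — minimal
piece 3:x rests on {2:x}
piece 4:x rests on {3:x}
piece 5:x rests on {4:x}
piece 6:c — minimal
piece 7:c rests on {6:c}
piece 8:x rests on {5:x}
minimal pieces: {0:b, 2:x, 6:c}
ways to finish when only these pieces remain (= sum over removing one remaining piece with nothing left below it):
  1 left: {1}→1  {7}→1  {8}→1
  2 left: {0,1}→1  {1,7}→2  {1,8}→2  {5,8}→1  {6,7}→1  {7,8}→2
  3 left: {0,1,7}→3  {0,1,8}→3  {1,5,8}→3  {1,6,7}→3  {1,7,8}→6  {4,5,8}→1  {5,7,8}→3  {6,7,8}→3
  4 left: {0,1,5,8}→6  {0,1,6,7}→6  {0,1,7,8}→12  {1,4,5,8}→4  {1,5,7,8}→12  {1,6,7,8}→12  {3,4,5,8}→1  {4,5,7,8}→4  {5,6,7,8}→6
  5 left: {0,1,4,5,8}→10  {0,1,5,7,8}→30  {0,1,6,7,8}→30  {1,3,4,5,8}→5  {1,4,5,7,8}→20  {1,5,6,7,8}→30  {2,3,4,5,8}→1  {3,4,5,7,8}→5  {4,5,6,7,8}→10
  6 left: {0,1,3,4,5,8}→15  {0,1,4,5,7,8}→60  {0,1,5,6,7,8}→90  {1,2,3,4,5,8}→6  {1,3,4,5,7,8}→30  {1,4,5,6,7,8}→60  {2,3,4,5,7,8}→6  {3,4,5,6,7,8}→15
  7 left: {0,1,2,3,4,5,8}→21  {0,1,3,4,5,7,8}→105  {0,1,4,5,6,7,8}→210  {1,2,3,4,5,7,8}→42  {1,3,4,5,6,7,8}→105  {2,3,4,5,6,7,8}→21
  placing 0:b first → 168 extensions
  placing 2:x first → 420 extensions
  placing 6:c first → 168 extensions
total linear extensions = 756

756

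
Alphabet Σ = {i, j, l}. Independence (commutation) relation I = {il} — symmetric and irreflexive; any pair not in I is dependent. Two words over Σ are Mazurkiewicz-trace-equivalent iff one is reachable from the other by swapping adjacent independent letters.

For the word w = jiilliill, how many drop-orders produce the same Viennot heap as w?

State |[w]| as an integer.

0(j) covers ∅
1(i) covers 0:j
2(i) covers 1:i
3(l) covers 0:j
4(l) covers 3:l
5(i) covers 2:i
6(i) covers 5:i
7(l) covers 4:l
8(l) covers 7:l
floor of heap: 0:j
completions by unplaced set U, small U first (add the entries for U minus each lowest piece of U):
  |U|=1: {6}:1  {8}:1
  |U|=2: {5,6}:1  {6,8}:2  {7,8}:1
  |U|=3: {2,5,6}:1  {4,7,8}:1  {5,6,8}:3  {6,7,8}:3
  |U|=4: {1,2,5,6}:1  {2,5,6,8}:4  {3,4,7,8}:1  {4,6,7,8}:4  {5,6,7,8}:6
  |U|=5: {1,2,5,6,8}:5  {2,5,6,7,8}:10  {3,4,6,7,8}:5  {4,5,6,7,8}:10
  |U|=6: {1,2,5,6,7,8}:15  {2,4,5,6,7,8}:20  {3,4,5,6,7,8}:15
  |U|=7: {1,2,4,5,6,7,8}:35  {2,3,4,5,6,7,8}:35
  start at 0(j): 70

70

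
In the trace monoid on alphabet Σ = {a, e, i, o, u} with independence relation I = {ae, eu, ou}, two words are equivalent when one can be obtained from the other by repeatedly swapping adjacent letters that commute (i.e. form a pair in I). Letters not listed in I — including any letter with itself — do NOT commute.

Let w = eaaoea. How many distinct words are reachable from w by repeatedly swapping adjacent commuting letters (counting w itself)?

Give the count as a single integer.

6

piece 0:e — minimal
piece 1:a — minimal
piece 2:a rests on {1:a}
piece 3:o rests on {0:e, 2:a}
piece 4:e rests on {3:o}
piece 5:a rests on {3:o}
minimal pieces: {0:e, 1:a}
ways to finish when only these pieces remain (= sum over removing one remaining piece with nothing left below it):
  1 left: {4}→1  {5}→1
  2 left: {4,5}→2
  3 left: {3,4,5}→2
  4 left: {0,3,4,5}→2  {2,3,4,5}→2
  placing 0:e first → 2 extensions
  placing 1:a first → 4 extensions
total linear extensions = 6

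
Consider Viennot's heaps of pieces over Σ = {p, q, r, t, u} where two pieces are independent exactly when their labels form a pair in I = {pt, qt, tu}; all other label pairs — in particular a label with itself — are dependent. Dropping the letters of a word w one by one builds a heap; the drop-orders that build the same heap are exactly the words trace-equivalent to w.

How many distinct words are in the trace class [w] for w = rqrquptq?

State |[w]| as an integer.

drop 0:r onto floor
drop 1:q onto {0:r}
drop 2:r onto {1:q}
drop 3:q onto {2:r}
drop 4:u onto {3:q}
drop 5:p onto {4:u}
drop 6:t onto {2:r}
drop 7:q onto {5:p}
ground layer = {0:r}
drop-orders for the pieces not yet dropped (sum over which currently-grounded one goes next):
  1 to go: {6} 1  {7} 1
  2 to go: {5,7} 1  {6,7} 2
  3 to go: {4,5,7} 1  {5,6,7} 3
  4 to go: {3,4,5,7} 1  {4,5,6,7} 4
  5 to go: {3,4,5,6,7} 5
  6 to go: {2,3,4,5,6,7} 5
  if 0:r drops first: 5 orders

5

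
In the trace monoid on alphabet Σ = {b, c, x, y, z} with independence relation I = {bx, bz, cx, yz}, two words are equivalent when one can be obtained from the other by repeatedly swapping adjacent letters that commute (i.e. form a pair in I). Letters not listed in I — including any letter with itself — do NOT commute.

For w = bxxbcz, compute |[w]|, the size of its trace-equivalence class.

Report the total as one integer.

10

0(b) covers ∅
1(x) covers ∅
2(x) covers 1:x
3(b) covers 0:b
4(c) covers 3:b
5(z) covers 2:x, 4:c
floor of heap: 0:b, 1:x
completions by unplaced set U, small U first (add the entries for U minus each lowest piece of U):
  |U|=1: {5}:1
  |U|=2: {2,5}:1  {4,5}:1
  |U|=3: {1,2,5}:1  {2,4,5}:2  {3,4,5}:1
  |U|=4: {0,3,4,5}:1  {1,2,4,5}:3  {2,3,4,5}:3
  start at 0(b): 6
  start at 1(x): 4
sum over floor = 10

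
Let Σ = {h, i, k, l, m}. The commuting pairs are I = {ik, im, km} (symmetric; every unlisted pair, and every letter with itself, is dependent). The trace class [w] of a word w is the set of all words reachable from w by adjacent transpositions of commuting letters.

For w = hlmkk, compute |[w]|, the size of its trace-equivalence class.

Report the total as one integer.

piece 0:h — minimal
piece 1:l rests on {0:h}
piece 2:m rests on {1:l}
piece 3:k rests on {1:l}
piece 4:k rests on {3:k}
minimal pieces: {0:h}
ways to finish when only these pieces remain (= sum over removing one remaining piece with nothing left below it):
  1 left: {2}→1  {4}→1
  2 left: {2,4}→2  {3,4}→1
  3 left: {2,3,4}→3
  placing 0:h first → 3 extensions

3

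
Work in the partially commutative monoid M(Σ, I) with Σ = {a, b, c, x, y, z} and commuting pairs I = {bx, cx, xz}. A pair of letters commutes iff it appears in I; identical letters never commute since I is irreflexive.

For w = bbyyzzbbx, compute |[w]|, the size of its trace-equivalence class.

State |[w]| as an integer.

5

#0=b has no predecessor
#1=b depends on [0:b]
#2=y depends on [1:b]
#3=y depends on [2:y]
#4=z depends on [3:y]
#5=z depends on [4:z]
#6=b depends on [5:z]
#7=b depends on [6:b]
#8=x depends on [3:y]
sources: [0:b]
N(rest) = Σ N(rest − s) over sources s of rest; N(one piece) = 1:
  size 1 → [7]=1  [8]=1
  size 2 → [6,7]=1  [7,8]=2
  size 3 → [5,6,7]=1  [6,7,8]=3
  size 4 → [4,5,6,7]=1  [5,6,7,8]=4
  size 5 → [4,5,6,7,8]=5
  size 6 → [3,4,5,6,7,8]=5
  size 7 → [2,3,4,5,6,7,8]=5
  first=0(b) contributes 5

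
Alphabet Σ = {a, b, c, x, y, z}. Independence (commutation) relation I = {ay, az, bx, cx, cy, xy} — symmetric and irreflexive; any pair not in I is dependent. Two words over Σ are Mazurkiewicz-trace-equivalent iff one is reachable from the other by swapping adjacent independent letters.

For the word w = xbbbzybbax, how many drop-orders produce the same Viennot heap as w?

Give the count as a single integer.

#0=x has no predecessor
#1=b has no predecessor
#2=b depends on [1:b]
#3=b depends on [2:b]
#4=z depends on [0:x, 3:b]
#5=y depends on [4:z]
#6=b depends on [5:y]
#7=b depends on [6:b]
#8=a depends on [7:b]
#9=x depends on [8:a]
sources: [0:x, 1:b]
N(rest) = Σ N(rest − s) over sources s of rest; N(one piece) = 1:
  size 1 → [9]=1
  size 2 → [8,9]=1
  size 3 → [7,8,9]=1
  size 4 → [6,7,8,9]=1
  size 5 → [5,6,7,8,9]=1
  size 6 → [4,5,6,7,8,9]=1
  size 7 → [0,4,5,6,7,8,9]=1  [3,4,5,6,7,8,9]=1
  size 8 → [0,3,4,5,6,7,8,9]=2  [2,3,4,5,6,7,8,9]=1
  first=0(x) contributes 1
  first=1(b) contributes 3
|[w]| = 4

4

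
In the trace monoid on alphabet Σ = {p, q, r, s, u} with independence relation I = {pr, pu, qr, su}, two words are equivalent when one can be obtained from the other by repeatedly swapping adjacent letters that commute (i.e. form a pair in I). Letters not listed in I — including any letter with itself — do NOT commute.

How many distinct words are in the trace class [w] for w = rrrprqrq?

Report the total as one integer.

56

0(r) covers ∅
1(r) covers 0:r
2(r) covers 1:r
3(p) covers ∅
4(r) covers 2:r
5(q) covers 3:p
6(r) covers 4:r
7(q) covers 5:q
floor of heap: 0:r, 3:p
completions by unplaced set U, small U first (add the entries for U minus each lowest piece of U):
  |U|=1: {6}:1  {7}:1
  |U|=2: {4,6}:1  {5,7}:1  {6,7}:2
  |U|=3: {2,4,6}:1  {3,5,7}:1  {4,6,7}:3  {5,6,7}:3
  |U|=4: {1,2,4,6}:1  {2,4,6,7}:4  {3,5,6,7}:4  {4,5,6,7}:6
  |U|=5: {0,1,2,4,6}:1  {1,2,4,6,7}:5  {2,4,5,6,7}:10  {3,4,5,6,7}:10
  |U|=6: {0,1,2,4,6,7}:6  {1,2,4,5,6,7}:15  {2,3,4,5,6,7}:20
  start at 0(r): 35
  start at 3(p): 21
sum over floor = 56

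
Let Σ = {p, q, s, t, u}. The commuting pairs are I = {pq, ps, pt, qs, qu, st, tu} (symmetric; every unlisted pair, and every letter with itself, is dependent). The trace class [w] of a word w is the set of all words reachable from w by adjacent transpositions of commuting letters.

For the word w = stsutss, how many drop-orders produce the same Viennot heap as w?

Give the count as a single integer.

piece 0:s — minimal
piece 1:t — minimal
piece 2:s rests on {0:s}
piece 3:u rests on {2:s}
piece 4:t rests on {1:t}
piece 5:s rests on {3:u}
piece 6:s rests on {5:s}
minimal pieces: {0:s, 1:t}
ways to finish when only these pieces remain (= sum over removing one remaining piece with nothing left below it):
  1 left: {4}→1  {6}→1
  2 left: {1,4}→1  {4,6}→2  {5,6}→1
  3 left: {1,4,6}→3  {3,5,6}→1  {4,5,6}→3
  4 left: {1,4,5,6}→6  {2,3,5,6}→1  {3,4,5,6}→4
  5 left: {0,2,3,5,6}→1  {1,3,4,5,6}→10  {2,3,4,5,6}→5
  placing 0:s first → 15 extensions
  placing 1:t first → 6 extensions
total linear extensions = 21

21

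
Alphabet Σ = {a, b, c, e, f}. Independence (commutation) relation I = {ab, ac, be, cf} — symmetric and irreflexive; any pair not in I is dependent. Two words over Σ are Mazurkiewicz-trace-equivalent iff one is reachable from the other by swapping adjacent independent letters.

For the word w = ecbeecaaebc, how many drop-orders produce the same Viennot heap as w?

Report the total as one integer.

34

#0=e has no predecessor
#1=c depends on [0:e]
#2=b depends on [1:c]
#3=e depends on [1:c]
#4=e depends on [3:e]
#5=c depends on [2:b, 4:e]
#6=a depends on [4:e]
#7=a depends on [6:a]
#8=e depends on [5:c, 7:a]
#9=b depends on [5:c]
#10=c depends on [8:e, 9:b]
sources: [0:e]
N(rest) = Σ N(rest − s) over sources s of rest; N(one piece) = 1:
  size 1 → [10]=1
  size 2 → [8,10]=1  [9,10]=1
  size 3 → [7,8,10]=1  [8,9,10]=2
  size 4 → [5,8,9,10]=2  [6,7,8,10]=1  [7,8,9,10]=3
  size 5 → [2,5,8,9,10]=2  [5,7,8,9,10]=5  [6,7,8,9,10]=4
  size 6 → [2,5,7,8,9,10]=7  [5,6,7,8,9,10]=9
  size 7 → [2,5,6,7,8,9,10]=16  [4,5,6,7,8,9,10]=9
  size 8 → [2,4,5,6,7,8,9,10]=25  [3,4,5,6,7,8,9,10]=9
  size 9 → [2,3,4,5,6,7,8,9,10]=34
  first=0(e) contributes 34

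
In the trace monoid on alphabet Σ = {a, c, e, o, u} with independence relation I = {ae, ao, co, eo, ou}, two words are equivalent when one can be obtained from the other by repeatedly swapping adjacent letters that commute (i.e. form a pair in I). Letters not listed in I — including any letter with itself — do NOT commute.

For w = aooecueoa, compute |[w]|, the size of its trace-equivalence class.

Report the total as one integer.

336

piece 0:a — minimal
piece 1:o — minimal
piece 2:o rests on {1:o}
piece 3:e — minimal
piece 4:c rests on {0:a, 3:e}
piece 5:u rests on {4:c}
piece 6:e rests on {5:u}
piece 7:o rests on {2:o}
piece 8:a rests on {5:u}
minimal pieces: {0:a, 1:o, 3:e}
ways to finish when only these pieces remain (= sum over removing one remaining piece with nothing left below it):
  1 left: {6}→1  {7}→1  {8}→1
  2 left: {2,7}→1  {6,7}→2  {6,8}→2  {7,8}→2
  3 left: {1,2,7}→1  {2,6,7}→3  {2,7,8}→3  {5,6,8}→2  {6,7,8}→6
  4 left: {1,2,6,7}→4  {1,2,7,8}→4  {2,6,7,8}→12  {4,5,6,8}→2  {5,6,7,8}→8
  5 left: {0,4,5,6,8}→2  {1,2,6,7,8}→20  {2,5,6,7,8}→20  {3,4,5,6,8}→2  {4,5,6,7,8}→10
  6 left: {0,3,4,5,6,8}→4  {0,4,5,6,7,8}→12  {1,2,5,6,7,8}→40  {2,4,5,6,7,8}→30  {3,4,5,6,7,8}→12
  7 left: {0,2,4,5,6,7,8}→42  {0,3,4,5,6,7,8}→28  {1,2,4,5,6,7,8}→70  {2,3,4,5,6,7,8}→42
  placing 0:a first → 112 extensions
  placing 1:o first → 112 extensions
  placing 3:e first → 112 extensions
total linear extensions = 336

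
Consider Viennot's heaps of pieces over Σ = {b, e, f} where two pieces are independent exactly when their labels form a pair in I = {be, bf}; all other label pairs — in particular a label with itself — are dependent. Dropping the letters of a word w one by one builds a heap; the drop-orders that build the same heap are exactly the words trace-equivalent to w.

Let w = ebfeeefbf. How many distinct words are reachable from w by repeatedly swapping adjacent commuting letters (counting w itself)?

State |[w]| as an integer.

#0=e has no predecessor
#1=b has no predecessor
#2=f depends on [0:e]
#3=e depends on [2:f]
#4=e depends on [3:e]
#5=e depends on [4:e]
#6=f depends on [5:e]
#7=b depends on [1:b]
#8=f depends on [6:f]
sources: [0:e, 1:b]
N(rest) = Σ N(rest − s) over sources s of rest; N(one piece) = 1:
  size 1 → [7]=1  [8]=1
  size 2 → [1,7]=1  [6,8]=1  [7,8]=2
  size 3 → [1,7,8]=3  [5,6,8]=1  [6,7,8]=3
  size 4 → [1,6,7,8]=6  [4,5,6,8]=1  [5,6,7,8]=4
  size 5 → [1,5,6,7,8]=10  [3,4,5,6,8]=1  [4,5,6,7,8]=5
  size 6 → [1,4,5,6,7,8]=15  [2,3,4,5,6,8]=1  [3,4,5,6,7,8]=6
  size 7 → [0,2,3,4,5,6,8]=1  [1,3,4,5,6,7,8]=21  [2,3,4,5,6,7,8]=7
  first=0(e) contributes 28
  first=1(b) contributes 8
|[w]| = 36

36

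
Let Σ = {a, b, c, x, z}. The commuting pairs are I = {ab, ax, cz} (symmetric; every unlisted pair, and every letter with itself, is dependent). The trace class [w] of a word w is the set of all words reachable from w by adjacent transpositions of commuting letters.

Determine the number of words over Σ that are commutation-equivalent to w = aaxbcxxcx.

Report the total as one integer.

6

0(a) covers ∅
1(a) covers 0:a
2(x) covers ∅
3(b) covers 2:x
4(c) covers 1:a, 3:b
5(x) covers 4:c
6(x) covers 5:x
7(c) covers 6:x
8(x) covers 7:c
floor of heap: 0:a, 2:x
completions by unplaced set U, small U first (add the entries for U minus each lowest piece of U):
  |U|=1: {8}:1
  |U|=2: {7,8}:1
  |U|=3: {6,7,8}:1
  |U|=4: {5,6,7,8}:1
  |U|=5: {4,5,6,7,8}:1
  |U|=6: {1,4,5,6,7,8}:1  {3,4,5,6,7,8}:1
  |U|=7: {0,1,4,5,6,7,8}:1  {1,3,4,5,6,7,8}:2  {2,3,4,5,6,7,8}:1
  start at 0(a): 3
  start at 2(x): 3
sum over floor = 6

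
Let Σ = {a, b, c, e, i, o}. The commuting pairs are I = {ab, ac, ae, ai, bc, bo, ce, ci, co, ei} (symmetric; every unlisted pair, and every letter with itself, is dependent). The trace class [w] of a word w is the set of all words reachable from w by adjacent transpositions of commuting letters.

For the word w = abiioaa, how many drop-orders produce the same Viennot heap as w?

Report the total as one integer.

4

piece 0:a — minimal
piece 1:b — minimal
piece 2:i rests on {1:b}
piece 3:i rests on {2:i}
piece 4:o rests on {0:a, 3:i}
piece 5:a rests on {4:o}
piece 6:a rests on {5:a}
minimal pieces: {0:a, 1:b}
ways to finish when only these pieces remain (= sum over removing one remaining piece with nothing left below it):
  1 left: {6}→1
  2 left: {5,6}→1
  3 left: {4,5,6}→1
  4 left: {0,4,5,6}→1  {3,4,5,6}→1
  5 left: {0,3,4,5,6}→2  {2,3,4,5,6}→1
  placing 0:a first → 1 extensions
  placing 1:b first → 3 extensions
total linear extensions = 4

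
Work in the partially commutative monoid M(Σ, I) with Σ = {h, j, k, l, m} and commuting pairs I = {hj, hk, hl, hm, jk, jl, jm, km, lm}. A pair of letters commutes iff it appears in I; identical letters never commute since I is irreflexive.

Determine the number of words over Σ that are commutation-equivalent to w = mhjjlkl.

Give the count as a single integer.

420

#0=m has no predecessor
#1=h has no predecessor
#2=j has no predecessor
#3=j depends on [2:j]
#4=l has no predecessor
#5=k depends on [4:l]
#6=l depends on [5:k]
sources: [0:m, 1:h, 2:j, 4:l]
N(rest) = Σ N(rest − s) over sources s of rest; N(one piece) = 1:
  size 1 → [0]=1  [1]=1  [3]=1  [6]=1
  size 2 → [0,1]=2  [0,3]=2  [0,6]=2  [1,3]=2  [1,6]=2  [2,3]=1  [3,6]=2  [5,6]=1
  size 3 → [0,1,3]=6  [0,1,6]=6  [0,2,3]=3  [0,3,6]=6  [0,5,6]=3  [1,2,3]=3  [1,3,6]=6  [1,5,6]=3  [2,3,6]=3  [3,5,6]=3  [4,5,6]=1
  size 4 → [0,1,2,3]=12  [0,1,3,6]=24  [0,1,5,6]=12  [0,2,3,6]=12  [0,3,5,6]=12  [0,4,5,6]=4  [1,2,3,6]=12  [1,3,5,6]=12  [1,4,5,6]=4  [2,3,5,6]=6  [3,4,5,6]=4
  size 5 → [0,1,2,3,6]=60  [0,1,3,5,6]=60  [0,1,4,5,6]=20  [0,2,3,5,6]=30  [0,3,4,5,6]=20  [1,2,3,5,6]=30  [1,3,4,5,6]=20  [2,3,4,5,6]=10
  first=0(m) contributes 60
  first=1(h) contributes 60
  first=2(j) contributes 120
  first=4(l) contributes 180
|[w]| = 420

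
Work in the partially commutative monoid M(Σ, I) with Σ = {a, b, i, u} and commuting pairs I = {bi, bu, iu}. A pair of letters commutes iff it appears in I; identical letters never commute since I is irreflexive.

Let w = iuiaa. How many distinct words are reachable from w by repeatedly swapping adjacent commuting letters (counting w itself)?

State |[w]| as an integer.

0(i) covers ∅
1(u) covers ∅
2(i) covers 0:i
3(a) covers 1:u, 2:i
4(a) covers 3:a
floor of heap: 0:i, 1:u
completions by unplaced set U, small U first (add the entries for U minus each lowest piece of U):
  |U|=1: {4}:1
  |U|=2: {3,4}:1
  |U|=3: {1,3,4}:1  {2,3,4}:1
  start at 0(i): 2
  start at 1(u): 1
sum over floor = 3

3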